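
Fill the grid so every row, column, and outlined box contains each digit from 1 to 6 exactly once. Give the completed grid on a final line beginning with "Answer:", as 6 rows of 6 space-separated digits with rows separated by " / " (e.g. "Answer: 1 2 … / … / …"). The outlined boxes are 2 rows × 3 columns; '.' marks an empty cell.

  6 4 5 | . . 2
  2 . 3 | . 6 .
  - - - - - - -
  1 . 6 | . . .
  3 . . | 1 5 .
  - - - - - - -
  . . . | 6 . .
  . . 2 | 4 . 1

Step 1. [r6c5∈{3}] nothing but 3 survives at r6c5 ⇒ r6c5=3.
Step 2. [r2c6∈{4,5}] row 2 places 4 nowhere but r2c6 ⇒ r2c6=4.
Step 3. [r3c2∈{2,5}] 5 has one home in row 3: r3c2. So r3c2=5.
Step 4. [r5c1∈{4,5}] col 1 places 4 nowhere but r5c1 ⇒ r5c1=4.
Step 5. [r3c4∈{2,3}] across col 4, 2 lands solely at r3c4. So r3c4=2.
Step 6. [r5c3∈{1}] r5c3 is down to just 1, so r5c3=1.
Step 7. [r5c2∈{3}] r5c2 has the single candidate 3. So r5c2=3.
Step 8. [r3c5∈{4}] r3c5 has the single candidate 4, so r3c5=4.
Step 9. [r4c3∈{4}] r4c3's peers cover all but 4. So r4c3=4.
Step 10. [r2c2∈{1}] r2c2 is down to just 1. So r2c2=1.
Step 11. [r2c4∈{5}] nothing but 5 survives at r2c4 ⇒ r2c4=5.
Step 12. [r5c6∈{5}] nothing but 5 survives at r5c6, so r5c6=5.
Step 13. [r4c2∈{2}] nothing but 2 survives at r4c2 ⇒ r4c2=2.
Step 14. [r3c6∈{3}] r3c6 is down to just 3 ⇒ r3c6=3.
Step 15. [r6c2∈{6}] r6c2's peers cover all but 6. So r6c2=6.
Step 16. [r4c6∈{6}] r4c6 is down to just 6. So r4c6=6.
Step 17. [r5c5∈{2}] r5c5 has the single candidate 2, so r5c5=2.
Step 18. [r6c1∈{5}] nothing but 5 survives at r6c1, so r6c1=5.
Step 19. [r1c5∈{1}] only 1 remains possible at r1c5, so r1c5=1.
Step 20. [r1c4∈{3}] r1c4's peers cover all but 3, so r1c4=3.

Answer: 6 4 5 3 1 2 / 2 1 3 5 6 4 / 1 5 6 2 4 3 / 3 2 4 1 5 6 / 4 3 1 6 2 5 / 5 6 2 4 3 1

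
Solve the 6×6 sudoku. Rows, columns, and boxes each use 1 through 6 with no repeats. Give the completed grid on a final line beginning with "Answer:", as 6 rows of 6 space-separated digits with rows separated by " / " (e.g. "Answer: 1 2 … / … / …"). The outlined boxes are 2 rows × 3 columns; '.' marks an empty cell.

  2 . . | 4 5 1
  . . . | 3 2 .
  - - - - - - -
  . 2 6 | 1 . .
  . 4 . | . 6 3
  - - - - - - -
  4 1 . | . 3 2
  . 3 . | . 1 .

Step 1. [r5c3∈{5}] r5c3's peers cover all but 5 ⇒ r5c3=5.
Step 2. [r6c1∈{6}] r6c1 is down to just 6. So r6c1=6.
Step 3. [r2c2∈{5,6}] r2c2 is the only open cell in col 2 admitting 5. So r2c2=5.
Step 4. [r6c4∈{5}] nothing but 5 survives at r6c4 ⇒ r6c4=5.
Step 5. [r4c3∈{1}] nothing but 1 survives at r4c3 ⇒ r4c3=1.
Step 6. [r3c6∈{4,5}] col 6 places 5 nowhere but r3c6, so r3c6=5.
Step 7. [r3c1∈{3}] r3c1's peers cover all but 3, so r3c1=3.
Step 8. [r4c4∈{2}] only 2 remains possible at r4c4. So r4c4=2.
Step 9. [r2c6∈{6}] r2c6's peers cover all but 6 ⇒ r2c6=6.
Step 10. [r5c4∈{6}] r5c4 is down to just 6 ⇒ r5c4=6.
Step 11. [r3c5∈{4}] only 4 remains possible at r3c5. So r3c5=4.
Step 12. [r1c2∈{6}] r1c2's peers cover all but 6. So r1c2=6.
Step 13. [r2c1∈{1}] r2c1 is down to just 1, so r2c1=1.
Step 14. [r6c6∈{4}] r6c6 is down to just 4 ⇒ r6c6=4.
Step 15. [r4c1∈{5}] r4c1 has the single candidate 5 ⇒ r4c1=5.
Step 16. [r2c3∈{4}] r2c3 is down to just 4, so r2c3=4.
Step 17. [r1c3∈{3}] r1c3 is down to just 3 ⇒ r1c3=3.
Step 18. [r6c3∈{2}] r6c3's peers cover all but 2. So r6c3=2.

Answer: 2 6 3 4 5 1 / 1 5 4 3 2 6 / 3 2 6 1 4 5 / 5 4 1 2 6 3 / 4 1 5 6 3 2 / 6 3 2 5 1 4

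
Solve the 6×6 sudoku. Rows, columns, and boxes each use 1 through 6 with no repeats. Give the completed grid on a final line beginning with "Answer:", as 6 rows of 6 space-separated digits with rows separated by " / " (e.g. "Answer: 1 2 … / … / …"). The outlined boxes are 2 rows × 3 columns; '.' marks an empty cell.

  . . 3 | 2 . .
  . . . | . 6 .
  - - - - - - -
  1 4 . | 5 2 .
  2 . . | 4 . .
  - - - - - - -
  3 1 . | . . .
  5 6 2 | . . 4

Step 1. [r1c2∈{5}] nothing but 5 survives at r1c2. So r1c2=5.
Step 2. [r3c6∈{3,6}] row 3 places 3 nowhere but r3c6 ⇒ r3c6=3.
Step 3. [r1c6∈{1}] only 1 remains possible at r1c6 ⇒ r1c6=1.
Step 4. [r5c6∈{2,5,6}] 2 has one home in row 5: r5c6. So r5c6=2.
Step 5. [r2c1∈{4}] r2c1's peers cover all but 4, so r2c1=4.
Step 6. [r6c4∈{1,3}] 1 has one home in col 4: r6c4 ⇒ r6c4=1.
Step 7. [r4c3∈{5,6}] r4c3 is the only open cell in row 4 admitting 5 ⇒ r4c3=5.
Step 8. [r5c5∈{5}] only 5 remains possible at r5c5, so r5c5=5.
Step 9. [r4c2∈{3}] nothing but 3 survives at r4c2, so r4c2=3.
Step 10. [r4c6∈{6}] r4c6 is down to just 6. So r4c6=6.
Step 11. [r3c3∈{6}] r3c3's peers cover all but 6, so r3c3=6.
Step 12. [r2c4∈{3}] r2c4's peers cover all but 3 ⇒ r2c4=3.
Step 13. [r2c6∈{5}] only 5 remains possible at r2c6. So r2c6=5.
Step 14. [r1c5∈{4}] r1c5 has the single candidate 4 ⇒ r1c5=4.
Step 15. [r5c3∈{4}] only 4 remains possible at r5c3. So r5c3=4.
Step 16. [r6c5∈{3}] only 3 remains possible at r6c5. So r6c5=3.
Step 17. [r1c1∈{6}] r1c1 has the single candidate 6, so r1c1=6.
Step 18. [r2c3∈{1}] only 1 remains possible at r2c3. So r2c3=1.
Step 19. [r4c5∈{1}] r4c5 is down to just 1 ⇒ r4c5=1.
Step 20. [r2c2∈{2}] r2c2's peers cover all but 2. So r2c2=2.
Step 21. [r5c4∈{6}] only 6 remains possible at r5c4 ⇒ r5c4=6.

Answer: 6 5 3 2 4 1 / 4 2 1 3 6 5 / 1 4 6 5 2 3 / 2 3 5 4 1 6 / 3 1 4 6 5 2 / 5 6 2 1 3 4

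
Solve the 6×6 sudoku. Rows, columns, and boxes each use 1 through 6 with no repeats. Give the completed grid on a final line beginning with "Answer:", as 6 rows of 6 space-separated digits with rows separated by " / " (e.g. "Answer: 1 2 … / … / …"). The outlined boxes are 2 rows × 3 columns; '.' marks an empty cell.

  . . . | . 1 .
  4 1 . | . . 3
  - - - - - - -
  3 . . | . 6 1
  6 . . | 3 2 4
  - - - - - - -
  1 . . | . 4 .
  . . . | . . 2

Step 1. [r6c1∈{5}] r6c1 is down to just 5 ⇒ r6c1=5.
Step 2. [r3c4∈{5}] r3c4's peers cover all but 5 ⇒ r3c4=5.
Step 3. [r5c4∈{6}] only 6 remains possible at r5c4 ⇒ r5c4=6.
Step 4. [r2c3∈{2,5,6}] r2c3 is the only open cell in row 2 admitting 6 ⇒ r2c3=6.
Step 5. [r1c1∈{2}] nothing but 2 survives at r1c1 ⇒ r1c1=2.
Step 6. [r6c5∈{3}] r6c5's peers cover all but 3, so r6c5=3.
Step 7. [r6c3∈{4}] r6c3 has the single candidate 4 ⇒ r6c3=4.
Step 8. [r3c3∈{2}] only 2 remains possible at r3c3 ⇒ r3c3=2.
Step 9. [r4c2∈{5}] nothing but 5 survives at r4c2, so r4c2=5.
Step 10. [r5c3∈{3}] r5c3 has the single candidate 3, so r5c3=3.
Step 11. [r1c3∈{5}] nothing but 5 survives at r1c3, so r1c3=5.
Step 12. [r5c2∈{2}] r5c2 has the single candidate 2 ⇒ r5c2=2.
Step 13. [r1c4∈{4}] r1c4 is down to just 4 ⇒ r1c4=4.
Step 14. [r2c5∈{5}] r2c5 has the single candidate 5, so r2c5=5.
Step 15. [r2c4∈{2}] r2c4's peers cover all but 2 ⇒ r2c4=2.
Step 16. [r6c4∈{1}] r6c4 has the single candidate 1. So r6c4=1.
Step 17. [r4c3∈{1}] only 1 remains possible at r4c3, so r4c3=1.
Step 18. [r6c2∈{6}] r6c2 has the single candidate 6, so r6c2=6.
Step 19. [r1c2∈{3}] r1c2 has the single candidate 3 ⇒ r1c2=3.
Step 20. [r5c6∈{5}] nothing but 5 survives at r5c6 ⇒ r5c6=5.
Step 21. [r3c2∈{4}] r3c2's peers cover all but 4. So r3c2=4.
Step 22. [r1c6∈{6}] r1c6 is down to just 6, so r1c6=6.

Answer: 2 3 5 4 1 6 / 4 1 6 2 5 3 / 3 4 2 5 6 1 / 6 5 1 3 2 4 / 1 2 3 6 4 5 / 5 6 4 1 3 2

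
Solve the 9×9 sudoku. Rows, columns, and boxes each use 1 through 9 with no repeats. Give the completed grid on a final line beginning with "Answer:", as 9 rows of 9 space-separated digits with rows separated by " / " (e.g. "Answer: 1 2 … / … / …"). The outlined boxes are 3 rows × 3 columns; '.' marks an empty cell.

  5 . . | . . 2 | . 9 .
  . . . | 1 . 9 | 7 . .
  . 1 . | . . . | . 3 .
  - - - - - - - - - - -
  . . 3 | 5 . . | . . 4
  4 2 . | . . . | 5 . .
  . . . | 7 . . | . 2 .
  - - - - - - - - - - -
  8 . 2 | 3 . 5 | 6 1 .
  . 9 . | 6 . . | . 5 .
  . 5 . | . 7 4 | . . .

Step 1. [r6c5∈{1,3,4,6,8,9}] row 6 places 4 nowhere but r6c5. So r6c5=4.
Step 2. [r9c8∈{8}] only 8 remains possible at r9c8, so r9c8=8.
Step 3. [r8c7∈{2,3,4}] in box 9, 4 fits only at r8c7, so r8c7=4.
Step 4. [r4c5∈{1,2,6,8,9}] across row 4, 2 lands solely at r4c5, so r4c5=2.
Step 5. [r8c9∈{2,3,7}] 2 has one home in row 8: r8c9, so r8c9=2.
Step 6. [r8c1∈{1,3,7}] 3 has one home in row 8: r8c1. So r8c1=3.
Step 7. [r8c3∈{1,7}] row 8 places 7 nowhere but r8c3 ⇒ r8c3=7.
Step 8. [r1c2∈{3,4,6,7,8}] 7 has one home in row 1: r1c2. So r1c2=7.
Step 9. [r2c2∈{3,4,6,8}] across col 2, 3 lands solely at r2c2. So r2c2=3.
Step 10. [r6c3∈{1,5,6,8,9}] in row 6, 5 fits only at r6c3, so r6c3=5.
Step 11. [r4c1∈{1,6,7,9}] 7 has one home in col 1: r4c1 ⇒ r4c1=7.
Step 12. [r4c7∈{1,8,9}] 9 has one home in row 4: r4c7. So r4c7=9.
Step 13. [r4c6∈{1,6,8}] r4c6 is the only open cell in row 4 admitting 1. So r4c6=1.
Step 14. [r4c8∈{6}] nothing but 6 survives at r4c8, so r4c8=6.
Step 15. [r8c6∈{8}] r8c6 is down to just 8, so r8c6=8.
Step 16. [r6c2∈{6,8}] r6c2 is the only open cell in col 2 admitting 6. So r6c2=6.
Step 17. [r6c6∈{3}] nothing but 3 survives at r6c6, so r6c6=3.
Step 18. [r5c9∈{1,3,7,8}] across row 5, 3 lands solely at r5c9. So r5c9=3.
Step 19. [r5c3∈{1,8,9}] 1 has one home in row 5: r5c3 ⇒ r5c3=1.
Step 20. [r9c3∈{6}] r9c3 is down to just 6. So r9c3=6.
Step 21. [r3c3∈{4,8,9}] r3c3 is the only open cell in col 3 admitting 9. So r3c3=9.
Step 22. [r7c5∈{9}] r7c5 has the single candidate 9 ⇒ r7c5=9.
Step 23. [r3c4∈{4,8}] r3c4 is the only open cell in row 3 admitting 4, so r3c4=4.
Step 24. [r1c4∈{8}] r1c4 has the single candidate 8. So r1c4=8.
Step 25. [r1c7∈{1}] nothing but 1 survives at r1c7. So r1c7=1.
Step 26. [r1c9∈{6}] r1c9 has the single candidate 6. So r1c9=6.
Step 27. [r6c7∈{8}] only 8 remains possible at r6c7. So r6c7=8.
Step 28. [r2c3∈{4,8}] col 3 places 8 nowhere but r2c3 ⇒ r2c3=8.
Step 29. [r2c1∈{2,6}] r2c1 is the only open cell in row 2 admitting 2, so r2c1=2.
Step 30. [r2c5∈{5,6}] row 2 places 6 nowhere but r2c5 ⇒ r2c5=6.
Step 31. [r2c9∈{5}] nothing but 5 survives at r2c9. So r2c9=5.
Step 32. [r1c3∈{4}] r1c3 is down to just 4, so r1c3=4.
Step 33. [r4c2∈{8}] r4c2's peers cover all but 8. So r4c2=8.
Step 34. [r9c9∈{9}] r9c9 has the single candidate 9 ⇒ r9c9=9.
Step 35. [r5c5∈{8}] r5c5's peers cover all but 8. So r5c5=8.
Step 36. [r6c1∈{9}] nothing but 9 survives at r6c1, so r6c1=9.
Step 37. [r7c2∈{4}] r7c2 has the single candidate 4. So r7c2=4.
Step 38. [r9c7∈{3}] r9c7's peers cover all but 3 ⇒ r9c7=3.
Step 39. [r3c7∈{2}] r3c7 has the single candidate 2 ⇒ r3c7=2.
Step 40. [r5c6∈{6}] only 6 remains possible at r5c6. So r5c6=6.
Step 41. [r5c8∈{7}] r5c8 is down to just 7 ⇒ r5c8=7.
Step 42. [r3c6∈{7}] r3c6's peers cover all but 7 ⇒ r3c6=7.
Step 43. [r9c1∈{1}] r9c1's peers cover all but 1, so r9c1=1.
Step 44. [r1c5∈{3}] r1c5 has the single candidate 3, so r1c5=3.
Step 45. [r3c1∈{6}] r3c1 has the single candidate 6, so r3c1=6.
Step 46. [r3c5∈{5}] r3c5's peers cover all but 5, so r3c5=5.
Step 47. [r2c8∈{4}] r2c8 has the single candidate 4. So r2c8=4.
Step 48. [r6c9∈{1}] r6c9's peers cover all but 1 ⇒ r6c9=1.
Step 49. [r8c5∈{1}] nothing but 1 survives at r8c5, so r8c5=1.
Step 50. [r9c4∈{2}] nothing but 2 survives at r9c4 ⇒ r9c4=2.
Step 51. [r7c9∈{7}] r7c9's peers cover all but 7. So r7c9=7.
Step 52. [r5c4∈{9}] only 9 remains possible at r5c4 ⇒ r5c4=9.
Step 53. [r3c9∈{8}] r3c9's peers cover all but 8, so r3c9=8.

Answer: 5 7 4 8 3 2 1 9 6 / 2 3 8 1 6 9 7 4 5 / 6 1 9 4 5 7 2 3 8 / 7 8 3 5 2 1 9 6 4 / 4 2 1 9 8 6 5 7 3 / 9 6 5 7 4 3 8 2 1 / 8 4 2 3 9 5 6 1 7 / 3 9 7 6 1 8 4 5 2 / 1 5 6 2 7 4 3 8 9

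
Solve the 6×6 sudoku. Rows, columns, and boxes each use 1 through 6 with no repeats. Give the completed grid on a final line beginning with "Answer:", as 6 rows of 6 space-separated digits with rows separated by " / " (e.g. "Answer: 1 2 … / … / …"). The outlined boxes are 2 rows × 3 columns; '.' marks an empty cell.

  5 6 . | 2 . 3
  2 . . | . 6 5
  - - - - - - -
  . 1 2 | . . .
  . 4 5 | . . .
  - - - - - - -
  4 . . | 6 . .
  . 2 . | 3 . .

Step 1. [r6c1∈{1,6}] col 1 places 1 nowhere but r6c1, so r6c1=1.
Step 2. [r4c4∈{1}] r4c4 has the single candidate 1. So r4c4=1.
Step 3. [r2c4∈{4}] nothing but 4 survives at r2c4, so r2c4=4.
Step 4. [r6c5∈{4,5}] row 6 places 5 nowhere but r6c5, so r6c5=5.
Step 5. [r2c2∈{3}] r2c2 is down to just 3 ⇒ r2c2=3.
Step 6. [r5c6∈{1,2}] 1 has one home in col 6: r5c6 ⇒ r5c6=1.
Step 7. [r4c6∈{2,6}] across col 6, 2 lands solely at r4c6. So r4c6=2.
Step 8. [r3c6∈{4,6}] across col 6, 6 lands solely at r3c6 ⇒ r3c6=6.
Step 9. [r3c1∈{3}] r3c1's peers cover all but 3. So r3c1=3.
Step 10. [r2c3∈{1}] nothing but 1 survives at r2c3, so r2c3=1.
Step 11. [r5c2∈{5}] r5c2 has the single candidate 5 ⇒ r5c2=5.
Step 12. [r3c4∈{5}] nothing but 5 survives at r3c4 ⇒ r3c4=5.
Step 13. [r5c3∈{3}] r5c3 is down to just 3 ⇒ r5c3=3.
Step 14. [r5c5∈{2}] r5c5 is down to just 2, so r5c5=2.
Step 15. [r3c5∈{4}] r3c5 is down to just 4 ⇒ r3c5=4.
Step 16. [r1c5∈{1}] r1c5 is down to just 1. So r1c5=1.
Step 17. [r1c3∈{4}] only 4 remains possible at r1c3, so r1c3=4.
Step 18. [r4c5∈{3}] nothing but 3 survives at r4c5, so r4c5=3.
Step 19. [r6c6∈{4}] nothing but 4 survives at r6c6 ⇒ r6c6=4.
Step 20. [r4c1∈{6}] nothing but 6 survives at r4c1. So r4c1=6.
Step 21. [r6c3∈{6}] r6c3 has the single candidate 6 ⇒ r6c3=6.

Answer: 5 6 4 2 1 3 / 2 3 1 4 6 5 / 3 1 2 5 4 6 / 6 4 5 1 3 2 / 4 5 3 6 2 1 / 1 2 6 3 5 4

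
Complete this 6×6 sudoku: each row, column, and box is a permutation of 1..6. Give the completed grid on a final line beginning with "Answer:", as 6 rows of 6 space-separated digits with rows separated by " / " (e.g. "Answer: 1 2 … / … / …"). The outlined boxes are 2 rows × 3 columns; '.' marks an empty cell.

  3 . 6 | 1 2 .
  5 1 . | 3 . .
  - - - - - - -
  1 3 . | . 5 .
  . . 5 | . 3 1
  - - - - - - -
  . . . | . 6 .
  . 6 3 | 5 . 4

Step 1. [r5c4∈{2}] r5c4 has the single candidate 2, so r5c4=2.
Step 2. [r4c1∈{2,4,6}] col 1 places 6 nowhere but r4c1, so r4c1=6.
Step 3. [r1c2∈{4}] r1c2 is down to just 4. So r1c2=4.
Step 4. [r3c3∈{2,4}] across box 3, 4 lands solely at r3c3, so r3c3=4.
Step 5. [r2c6∈{6}] nothing but 6 survives at r2c6, so r2c6=6.
Step 6. [r5c2∈{5}] nothing but 5 survives at r5c2 ⇒ r5c2=5.
Step 7. [r3c6∈{2}] r3c6 has the single candidate 2 ⇒ r3c6=2.
Step 8. [r5c1∈{4}] r5c1's peers cover all but 4. So r5c1=4.
Step 9. [r2c5∈{4}] r2c5's peers cover all but 4 ⇒ r2c5=4.
Step 10. [r3c4∈{6}] nothing but 6 survives at r3c4 ⇒ r3c4=6.
Step 11. [r2c3∈{2}] nothing but 2 survives at r2c3. So r2c3=2.
Step 12. [r4c4∈{4}] r4c4's peers cover all but 4. So r4c4=4.
Step 13. [r6c5∈{1}] r6c5 is down to just 1 ⇒ r6c5=1.
Step 14. [r5c3∈{1}] r5c3 is down to just 1, so r5c3=1.
Step 15. [r6c1∈{2}] nothing but 2 survives at r6c1. So r6c1=2.
Step 16. [r4c2∈{2}] only 2 remains possible at r4c2, so r4c2=2.
Step 17. [r5c6∈{3}] nothing but 3 survives at r5c6, so r5c6=3.
Step 18. [r1c6∈{5}] r1c6 has the single candidate 5. So r1c6=5.

Answer: 3 4 6 1 2 5 / 5 1 2 3 4 6 / 1 3 4 6 5 2 / 6 2 5 4 3 1 / 4 5 1 2 6 3 / 2 6 3 5 1 4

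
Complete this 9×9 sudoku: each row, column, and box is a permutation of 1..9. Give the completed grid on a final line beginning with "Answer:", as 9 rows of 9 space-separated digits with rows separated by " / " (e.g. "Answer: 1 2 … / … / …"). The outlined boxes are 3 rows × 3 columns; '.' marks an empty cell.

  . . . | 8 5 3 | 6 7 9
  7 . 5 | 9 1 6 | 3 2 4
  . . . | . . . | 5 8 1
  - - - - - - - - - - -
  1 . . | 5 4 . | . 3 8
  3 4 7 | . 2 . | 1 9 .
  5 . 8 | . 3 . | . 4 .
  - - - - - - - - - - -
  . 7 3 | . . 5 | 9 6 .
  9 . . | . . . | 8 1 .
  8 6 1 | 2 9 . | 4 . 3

Step 1. [r9c6∈{7}] r9c6's peers cover all but 7, so r9c6=7.
Step 2. [r6c4∈{1,6,7}] in box 5, 7 fits only at r6c4, so r6c4=7.
Step 3. [r3c4∈{4}] only 4 remains possible at r3c4, so r3c4=4.
Step 4. [r4c3∈{2,6,9}] 6 has one home in row 4: r4c3 ⇒ r4c3=6.
Step 5. [r6c7∈{2}] nothing but 2 survives at r6c7. So r6c7=2.
Step 6. [r4c2∈{2,9}] in row 4, 2 fits only at r4c2. So r4c2=2.
Step 7. [r7c1∈{2,4}] across row 7, 4 lands solely at r7c1 ⇒ r7c1=4.
Step 8. [r1c1∈{2}] r1c1 has the single candidate 2, so r1c1=2.
Step 9. [r5c4∈{6}] r5c4's peers cover all but 6, so r5c4=6.
Step 10. [r8c9∈{2,5,7}] across row 8, 7 lands solely at r8c9, so r8c9=7.
Step 11. [r6c2∈{9}] only 9 remains possible at r6c2. So r6c2=9.
Step 12. [r3c3∈{9}] nothing but 9 survives at r3c3 ⇒ r3c3=9.
Step 13. [r4c7∈{7}] only 7 remains possible at r4c7 ⇒ r4c7=7.
Step 14. [r2c2∈{8}] nothing but 8 survives at r2c2, so r2c2=8.
Step 15. [r7c4∈{1}] r7c4 has the single candidate 1 ⇒ r7c4=1.
Step 16. [r9c8∈{5}] r9c8 has the single candidate 5. So r9c8=5.
Step 17. [r3c5∈{7}] r3c5 is down to just 7, so r3c5=7.
Step 18. [r6c9∈{6}] r6c9 is down to just 6 ⇒ r6c9=6.
Step 19. [r5c6∈{8}] r5c6 is down to just 8 ⇒ r5c6=8.
Step 20. [r7c5∈{8}] r7c5 has the single candidate 8 ⇒ r7c5=8.
Step 21. [r8c4∈{3}] r8c4 has the single candidate 3. So r8c4=3.
Step 22. [r1c2∈{1}] r1c2's peers cover all but 1, so r1c2=1.
Step 23. [r3c2∈{3}] r3c2 has the single candidate 3, so r3c2=3.
Step 24. [r8c2∈{5}] r8c2 has the single candidate 5 ⇒ r8c2=5.
Step 25. [r3c1∈{6}] r3c1 has the single candidate 6 ⇒ r3c1=6.
Step 26. [r8c5∈{6}] r8c5 has the single candidate 6, so r8c5=6.
Step 27. [r5c9∈{5}] only 5 remains possible at r5c9, so r5c9=5.
Step 28. [r3c6∈{2}] r3c6 is down to just 2 ⇒ r3c6=2.
Step 29. [r4c6∈{9}] only 9 remains possible at r4c6. So r4c6=9.
Step 30. [r6c6∈{1}] r6c6 is down to just 1, so r6c6=1.
Step 31. [r7c9∈{2}] nothing but 2 survives at r7c9, so r7c9=2.
Step 32. [r8c6∈{4}] only 4 remains possible at r8c6 ⇒ r8c6=4.
Step 33. [r8c3∈{2}] only 2 remains possible at r8c3. So r8c3=2.
Step 34. [r1c3∈{4}] r1c3's peers cover all but 4. So r1c3=4.

Answer: 2 1 4 8 5 3 6 7 9 / 7 8 5 9 1 6 3 2 4 / 6 3 9 4 7 2 5 8 1 / 1 2 6 5 4 9 7 3 8 / 3 4 7 6 2 8 1 9 5 / 5 9 8 7 3 1 2 4 6 / 4 7 3 1 8 5 9 6 2 / 9 5 2 3 6 4 8 1 7 / 8 6 1 2 9 7 4 5 3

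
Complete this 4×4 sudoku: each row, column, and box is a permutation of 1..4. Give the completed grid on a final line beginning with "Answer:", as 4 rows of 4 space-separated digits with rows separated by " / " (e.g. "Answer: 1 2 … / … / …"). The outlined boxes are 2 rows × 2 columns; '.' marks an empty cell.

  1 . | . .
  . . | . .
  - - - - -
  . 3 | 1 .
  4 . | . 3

Step 1. [r4c3∈{2}] only 2 remains possible at r4c3, so r4c3=2.
Step 2. [r2c4∈{1,2,4}] in row 2, 1 fits only at r2c4. So r2c4=1.
Step 3. [r1c4∈{2,4}] 2 has one home in col 4: r1c4, so r1c4=2.
Step 4. [r2c2∈{2,4}] r2c2 is the only open cell in col 2 admitting 2. So r2c2=2.
Step 5. [r1c3∈{3,4}] 3 has one home in row 1: r1c3. So r1c3=3.
Step 6. [r4c2∈{1}] r4c2 has the single candidate 1. So r4c2=1.
Step 7. [r3c4∈{4}] r3c4's peers cover all but 4, so r3c4=4.
Step 8. [r3c1∈{2}] r3c1 has the single candidate 2 ⇒ r3c1=2.
Step 9. [r1c2∈{4}] r1c2's peers cover all but 4 ⇒ r1c2=4.
Step 10. [r2c1∈{3}] r2c1's peers cover all but 3. So r2c1=3.
Step 11. [r2c3∈{4}] nothing but 4 survives at r2c3, so r2c3=4.

Answer: 1 4 3 2 / 3 2 4 1 / 2 3 1 4 / 4 1 2 3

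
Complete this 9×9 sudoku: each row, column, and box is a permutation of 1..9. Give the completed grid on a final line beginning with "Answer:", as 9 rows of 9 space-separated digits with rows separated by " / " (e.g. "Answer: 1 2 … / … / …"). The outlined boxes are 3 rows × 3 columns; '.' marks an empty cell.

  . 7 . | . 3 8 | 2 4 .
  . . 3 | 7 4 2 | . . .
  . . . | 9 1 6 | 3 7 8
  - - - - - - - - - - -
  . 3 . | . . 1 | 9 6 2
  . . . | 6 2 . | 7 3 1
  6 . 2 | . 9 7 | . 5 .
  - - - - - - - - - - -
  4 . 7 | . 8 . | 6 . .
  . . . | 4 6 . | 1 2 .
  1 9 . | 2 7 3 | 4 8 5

Step 1. [r4c3∈{4,5,8}] r4c3 is the only open cell in row 4 admitting 4 ⇒ r4c3=4.
Step 2. [r3c3∈{5}] only 5 remains possible at r3c3. So r3c3=5.
Step 3. [r1c1∈{9}] only 9 remains possible at r1c1. So r1c1=9.
Step 4. [r7c8∈{9}] nothing but 9 survives at r7c8. So r7c8=9.
Step 5. [r7c6∈{5}] r7c6 is down to just 5, so r7c6=5.
Step 6. [r2c1∈{8}] only 8 remains possible at r2c1 ⇒ r2c1=8.
Step 7. [r5c1∈{5}] r5c1 has the single candidate 5 ⇒ r5c1=5.
Step 8. [r2c2∈{1,6}] r2c2 is the only open cell in col 2 admitting 6, so r2c2=6.
Step 9. [r5c2∈{8}] r5c2 is down to just 8. So r5c2=8.
Step 10. [r4c4∈{5,8}] 8 has one home in row 4: r4c4 ⇒ r4c4=8.
Step 11. [r7c9∈{3}] only 3 remains possible at r7c9 ⇒ r7c9=3.
Step 12. [r3c1∈{2}] nothing but 2 survives at r3c1, so r3c1=2.
Step 13. [r8c1∈{3}] r8c1's peers cover all but 3. So r8c1=3.
Step 14. [r2c9∈{9}] r2c9 has the single candidate 9 ⇒ r2c9=9.
Step 15. [r1c4∈{5}] r1c4's peers cover all but 5 ⇒ r1c4=5.
Step 16. [r5c3∈{9}] r5c3's peers cover all but 9, so r5c3=9.
Step 17. [r8c3∈{8}] nothing but 8 survives at r8c3, so r8c3=8.
Step 18. [r8c6∈{9}] only 9 remains possible at r8c6, so r8c6=9.
Step 19. [r2c7∈{5}] r2c7's peers cover all but 5 ⇒ r2c7=5.
Step 20. [r2c8∈{1}] only 1 remains possible at r2c8. So r2c8=1.
Step 21. [r6c7∈{8}] r6c7 is down to just 8, so r6c7=8.
Step 22. [r1c3∈{1}] only 1 remains possible at r1c3 ⇒ r1c3=1.
Step 23. [r6c2∈{1}] only 1 remains possible at r6c2, so r6c2=1.
Step 24. [r3c2∈{4}] r3c2 is down to just 4, so r3c2=4.
Step 25. [r6c4∈{3}] nothing but 3 survives at r6c4. So r6c4=3.
Step 26. [r8c2∈{5}] nothing but 5 survives at r8c2. So r8c2=5.
Step 27. [r9c3∈{6}] r9c3's peers cover all but 6. So r9c3=6.
Step 28. [r5c6∈{4}] only 4 remains possible at r5c6 ⇒ r5c6=4.
Step 29. [r7c2∈{2}] r7c2 has the single candidate 2 ⇒ r7c2=2.
Step 30. [r1c9∈{6}] r1c9's peers cover all but 6. So r1c9=6.
Step 31. [r4c5∈{5}] r4c5 is down to just 5. So r4c5=5.
Step 32. [r7c4∈{1}] r7c4's peers cover all but 1. So r7c4=1.
Step 33. [r8c9∈{7}] r8c9's peers cover all but 7. So r8c9=7.
Step 34. [r4c1∈{7}] r4c1's peers cover all but 7 ⇒ r4c1=7.
Step 35. [r6c9∈{4}] r6c9 has the single candidate 4 ⇒ r6c9=4.

Answer: 9 7 1 5 3 8 2 4 6 / 8 6 3 7 4 2 5 1 9 / 2 4 5 9 1 6 3 7 8 / 7 3 4 8 5 1 9 6 2 / 5 8 9 6 2 4 7 3 1 / 6 1 2 3 9 7 8 5 4 / 4 2 7 1 8 5 6 9 3 / 3 5 8 4 6 9 1 2 7 / 1 9 6 2 7 3 4 8 5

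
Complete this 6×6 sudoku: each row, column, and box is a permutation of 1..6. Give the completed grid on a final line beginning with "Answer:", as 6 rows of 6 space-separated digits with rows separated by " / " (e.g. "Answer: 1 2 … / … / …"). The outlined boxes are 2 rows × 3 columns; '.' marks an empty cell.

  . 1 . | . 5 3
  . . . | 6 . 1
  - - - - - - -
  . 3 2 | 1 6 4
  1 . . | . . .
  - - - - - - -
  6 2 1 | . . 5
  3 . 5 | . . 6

Step 1. [r6c2∈{4}] r6c2 has the single candidate 4, so r6c2=4.
Step 2. [r6c4∈{2}] r6c4's peers cover all but 2 ⇒ r6c4=2.
Step 3. [r1c4∈{4}] r1c4 is down to just 4 ⇒ r1c4=4.
Step 4. [r2c1∈{2,4,5}] r2c1 is the only open cell in col 1 admitting 4 ⇒ r2c1=4.
Step 5. [r5c4∈{3}] only 3 remains possible at r5c4. So r5c4=3.
Step 6. [r4c2∈{5,6}] col 2 places 6 nowhere but r4c2, so r4c2=6.
Step 7. [r2c5∈{2}] nothing but 2 survives at r2c5, so r2c5=2.
Step 8. [r6c5∈{1}] r6c5 is down to just 1 ⇒ r6c5=1.
Step 9. [r1c1∈{2}] r1c1 is down to just 2 ⇒ r1c1=2.
Step 10. [r5c5∈{4}] r5c5 has the single candidate 4. So r5c5=4.
Step 11. [r4c5∈{3}] nothing but 3 survives at r4c5 ⇒ r4c5=3.
Step 12. [r4c4∈{5}] nothing but 5 survives at r4c4, so r4c4=5.
Step 13. [r4c3∈{4}] nothing but 4 survives at r4c3. So r4c3=4.
Step 14. [r1c3∈{6}] r1c3's peers cover all but 6. So r1c3=6.
Step 15. [r2c2∈{5}] r2c2 is down to just 5. So r2c2=5.
Step 16. [r3c1∈{5}] r3c1's peers cover all but 5 ⇒ r3c1=5.
Step 17. [r2c3∈{3}] r2c3 has the single candidate 3 ⇒ r2c3=3.
Step 18. [r4c6∈{2}] r4c6's peers cover all but 2. So r4c6=2.

Answer: 2 1 6 4 5 3 / 4 5 3 6 2 1 / 5 3 2 1 6 4 / 1 6 4 5 3 2 / 6 2 1 3 4 5 / 3 4 5 2 1 6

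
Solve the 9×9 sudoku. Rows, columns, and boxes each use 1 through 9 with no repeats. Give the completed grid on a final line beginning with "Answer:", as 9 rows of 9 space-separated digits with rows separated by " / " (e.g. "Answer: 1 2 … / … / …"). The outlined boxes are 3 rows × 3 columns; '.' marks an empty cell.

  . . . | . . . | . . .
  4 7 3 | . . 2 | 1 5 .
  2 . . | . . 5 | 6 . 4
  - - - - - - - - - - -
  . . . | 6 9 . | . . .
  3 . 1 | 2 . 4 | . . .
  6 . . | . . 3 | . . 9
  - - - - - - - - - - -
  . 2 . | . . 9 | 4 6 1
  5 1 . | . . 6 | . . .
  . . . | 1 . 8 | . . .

Step 1. [r2c9∈{8}] only 8 remains possible at r2c9. So r2c9=8.
Step 2. [r9c2∈{3,4,6,9}] 3 has one home in col 2: r9c2 ⇒ r9c2=3.
Step 3. [r3c5∈{1,3,7,8}] across row 3, 1 lands solely at r3c5 ⇒ r3c5=1.
Step 4. [r1c6∈{7}] nothing but 7 survives at r1c6 ⇒ r1c6=7.
Step 5. [r3c8∈{3,7,9}] r3c8 is the only open cell in row 3 admitting 7, so r3c8=7.
Step 6. [r5c8∈{8}] r5c8 is down to just 8. So r5c8=8.
Step 7. [r3c4∈{3,8,9}] in row 3, 3 fits only at r3c4. So r3c4=3.
Step 8. [r1c2∈{5,6,8,9}] r1c2 is the only open cell in col 2 admitting 6. So r1c2=6.
Step 9. [r8c7∈{2,3,7,8,9}] in col 7, 8 fits only at r8c7. So r8c7=8.
Step 10. [r1c3∈{5,8,9}] r1c3 is the only open cell in row 1 admitting 5, so r1c3=5.
Step 11. [r9c3∈{4,6,7,9}] r9c3 is the only open cell in row 9 admitting 6. So r9c3=6.
Step 12. [r8c3∈{4,7,9}] in box 7, 4 fits only at r8c3, so r8c3=4.
Step 13. [r8c4∈{7}] r8c4 has the single candidate 7, so r8c4=7.
Step 14. [r8c8∈{2,3,9}] across row 8, 9 lands solely at r8c8 ⇒ r8c8=9.
Step 15. [r9c8∈{2}] r9c8 has the single candidate 2. So r9c8=2.
Step 16. [r1c7∈{2,3,9}] 9 has one home in col 7: r1c7. So r1c7=9.
Step 17. [r4c7∈{2,3,5,7}] r4c7 is the only open cell in col 7 admitting 3 ⇒ r4c7=3.
Step 18. [r6c7∈{2,5,7}] r6c7 is the only open cell in col 7 admitting 2, so r6c7=2.
Step 19. [r7c4∈{5}] r7c4's peers cover all but 5 ⇒ r7c4=5.
Step 20. [r6c4∈{8}] nothing but 8 survives at r6c4, so r6c4=8.
Step 21. [r6c3∈{7}] r6c3's peers cover all but 7 ⇒ r6c3=7.
Step 22. [r4c9∈{5,7}] across row 4, 7 lands solely at r4c9, so r4c9=7.
Step 23. [r4c1∈{8}] r4c1 is down to just 8 ⇒ r4c1=8.
Step 24. [r5c7∈{5}] r5c7 has the single candidate 5. So r5c7=5.
Step 25. [r4c2∈{4,5}] r4c2 is the only open cell in row 4 admitting 5. So r4c2=5.
Step 26. [r3c2∈{8,9}] 8 has one home in col 2: r3c2 ⇒ r3c2=8.
Step 27. [r6c8∈{1,4}] row 6 places 1 nowhere but r6c8, so r6c8=1.
Step 28. [r8c9∈{3}] r8c9 has the single candidate 3 ⇒ r8c9=3.
Step 29. [r7c1∈{7}] r7c1 is down to just 7, so r7c1=7.
Step 30. [r1c5∈{4,8}] row 1 places 8 nowhere but r1c5, so r1c5=8.
Step 31. [r1c1∈{1}] only 1 remains possible at r1c1, so r1c1=1.
Step 32. [r6c2∈{4}] r6c2 has the single candidate 4, so r6c2=4.
Step 33. [r7c5∈{3}] r7c5's peers cover all but 3 ⇒ r7c5=3.
Step 34. [r5c2∈{9}] only 9 remains possible at r5c2. So r5c2=9.
Step 35. [r1c9∈{2}] r1c9's peers cover all but 2. So r1c9=2.
Step 36. [r2c4∈{9}] r2c4 is down to just 9, so r2c4=9.
Step 37. [r8c5∈{2}] r8c5's peers cover all but 2 ⇒ r8c5=2.
Step 38. [r6c5∈{5}] nothing but 5 survives at r6c5. So r6c5=5.
Step 39. [r9c7∈{7}] only 7 remains possible at r9c7 ⇒ r9c7=7.
Step 40. [r1c8∈{3}] nothing but 3 survives at r1c8, so r1c8=3.
Step 41. [r4c8∈{4}] r4c8 has the single candidate 4. So r4c8=4.
Step 42. [r5c9∈{6}] nothing but 6 survives at r5c9, so r5c9=6.
Step 43. [r2c5∈{6}] r2c5 is down to just 6, so r2c5=6.
Step 44. [r4c6∈{1}] only 1 remains possible at r4c6 ⇒ r4c6=1.
Step 45. [r9c9∈{5}] r9c9 has the single candidate 5 ⇒ r9c9=5.
Step 46. [r9c5∈{4}] r9c5 is down to just 4 ⇒ r9c5=4.
Step 47. [r4c3∈{2}] r4c3 is down to just 2 ⇒ r4c3=2.
Step 48. [r3c3∈{9}] r3c3 is down to just 9 ⇒ r3c3=9.
Step 49. [r5c5∈{7}] only 7 remains possible at r5c5. So r5c5=7.
Step 50. [r7c3∈{8}] r7c3 is down to just 8 ⇒ r7c3=8.
Step 51. [r9c1∈{9}] nothing but 9 survives at r9c1, so r9c1=9.
Step 52. [r1c4∈{4}] r1c4's peers cover all but 4 ⇒ r1c4=4.

Answer: 1 6 5 4 8 7 9 3 2 / 4 7 3 9 6 2 1 5 8 / 2 8 9 3 1 5 6 7 4 / 8 5 2 6 9 1 3 4 7 / 3 9 1 2 7 4 5 8 6 / 6 4 7 8 5 3 2 1 9 / 7 2 8 5 3 9 4 6 1 / 5 1 4 7 2 6 8 9 3 / 9 3 6 1 4 8 7 2 5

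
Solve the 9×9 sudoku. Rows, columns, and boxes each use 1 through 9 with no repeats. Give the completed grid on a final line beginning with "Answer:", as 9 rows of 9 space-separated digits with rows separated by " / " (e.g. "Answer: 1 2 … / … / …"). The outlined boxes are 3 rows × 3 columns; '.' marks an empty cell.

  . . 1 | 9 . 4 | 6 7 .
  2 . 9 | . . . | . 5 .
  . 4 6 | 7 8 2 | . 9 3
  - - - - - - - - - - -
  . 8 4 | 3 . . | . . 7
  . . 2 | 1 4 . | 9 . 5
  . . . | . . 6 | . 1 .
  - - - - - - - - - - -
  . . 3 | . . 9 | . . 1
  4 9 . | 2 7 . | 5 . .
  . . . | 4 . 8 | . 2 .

Step 1. [r1c5∈{3,5}] across box 2, 5 lands solely at r1c5 ⇒ r1c5=5.
Step 2. [r5c8∈{3,6,8}] 8 has one home in row 5: r5c8, so r5c8=8.
Step 3. [r7c5∈{6}] r7c5 is down to just 6. So r7c5=6.
Step 4. [r2c2∈{3,7}] 7 has one home in row 2: r2c2. So r2c2=7.
Step 5. [r6c7∈{2,3,4}] across box 6, 3 lands solely at r6c7, so r6c7=3.
Step 6. [r6c2∈{5}] nothing but 5 survives at r6c2. So r6c2=5.
Step 7. [r8c6∈{1,3}] in row 8, 1 fits only at r8c6, so r8c6=1.
Step 8. [r9c7∈{7}] r9c7 has the single candidate 7 ⇒ r9c7=7.
Step 9. [r7c1∈{5,7,8}] across row 7, 7 lands solely at r7c1, so r7c1=7.
Step 10. [r4c1∈{1,6,9}] row 4 places 1 nowhere but r4c1, so r4c1=1.
Step 11. [r7c7∈{4,8}] row 7 places 8 nowhere but r7c7. So r7c7=8.
Step 12. [r2c7∈{1,4}] across col 7, 4 lands solely at r2c7, so r2c7=4.
Step 13. [r1c1∈{3,8}] col 1 places 8 nowhere but r1c1 ⇒ r1c1=8.
Step 14. [r4c7∈{2}] r4c7's peers cover all but 2, so r4c7=2.
Step 15. [r5c1∈{3,6}] in col 1, 3 fits only at r5c1, so r5c1=3.
Step 16. [r9c1∈{5,6}] r9c1 is the only open cell in col 1 admitting 6, so r9c1=6.
Step 17. [r9c5∈{3}] only 3 remains possible at r9c5 ⇒ r9c5=3.
Step 18. [r4c8∈{6}] r4c8 has the single candidate 6. So r4c8=6.
Step 19. [r4c5∈{9}] only 9 remains possible at r4c5 ⇒ r4c5=9.
Step 20. [r8c9∈{6}] r8c9 has the single candidate 6. So r8c9=6.
Step 21. [r4c6∈{5}] r4c6 is down to just 5 ⇒ r4c6=5.
Step 22. [r2c9∈{8}] r2c9 has the single candidate 8. So r2c9=8.
Step 23. [r9c2∈{1}] only 1 remains possible at r9c2, so r9c2=1.
Step 24. [r6c3∈{7}] r6c3's peers cover all but 7 ⇒ r6c3=7.
Step 25. [r3c7∈{1}] r3c7's peers cover all but 1, so r3c7=1.
Step 26. [r9c9∈{9}] nothing but 9 survives at r9c9. So r9c9=9.
Step 27. [r6c9∈{4}] only 4 remains possible at r6c9 ⇒ r6c9=4.
Step 28. [r6c1∈{9}] r6c1 has the single candidate 9 ⇒ r6c1=9.
Step 29. [r7c2∈{2}] r7c2's peers cover all but 2, so r7c2=2.
Step 30. [r8c3∈{8}] r8c3 has the single candidate 8, so r8c3=8.
Step 31. [r2c6∈{3}] r2c6's peers cover all but 3, so r2c6=3.
Step 32. [r3c1∈{5}] r3c1 is down to just 5, so r3c1=5.
Step 33. [r7c8∈{4}] r7c8 is down to just 4 ⇒ r7c8=4.
Step 34. [r2c4∈{6}] nothing but 6 survives at r2c4 ⇒ r2c4=6.
Step 35. [r2c5∈{1}] r2c5 has the single candidate 1. So r2c5=1.
Step 36. [r7c4∈{5}] r7c4 has the single candidate 5, so r7c4=5.
Step 37. [r6c5∈{2}] only 2 remains possible at r6c5. So r6c5=2.
Step 38. [r1c2∈{3}] r1c2 is down to just 3 ⇒ r1c2=3.
Step 39. [r8c8∈{3}] r8c8's peers cover all but 3, so r8c8=3.
Step 40. [r5c2∈{6}] r5c2 is down to just 6 ⇒ r5c2=6.
Step 41. [r1c9∈{2}] nothing but 2 survives at r1c9. So r1c9=2.
Step 42. [r5c6∈{7}] only 7 remains possible at r5c6, so r5c6=7.
Step 43. [r9c3∈{5}] nothing but 5 survives at r9c3, so r9c3=5.
Step 44. [r6c4∈{8}] r6c4's peers cover all but 8. So r6c4=8.

Answer: 8 3 1 9 5 4 6 7 2 / 2 7 9 6 1 3 4 5 8 / 5 4 6 7 8 2 1 9 3 / 1 8 4 3 9 5 2 6 7 / 3 6 2 1 4 7 9 8 5 / 9 5 7 8 2 6 3 1 4 / 7 2 3 5 6 9 8 4 1 / 4 9 8 2 7 1 5 3 6 / 6 1 5 4 3 8 7 2 9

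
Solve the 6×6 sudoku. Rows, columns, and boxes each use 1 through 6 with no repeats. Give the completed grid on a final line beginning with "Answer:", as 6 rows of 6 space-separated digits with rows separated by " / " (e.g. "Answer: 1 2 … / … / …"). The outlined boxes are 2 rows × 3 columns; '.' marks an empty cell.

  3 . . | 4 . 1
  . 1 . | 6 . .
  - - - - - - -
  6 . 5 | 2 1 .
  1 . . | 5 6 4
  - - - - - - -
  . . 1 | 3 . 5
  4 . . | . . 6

Step 1. [r6c5∈{2}] r6c5's peers cover all but 2 ⇒ r6c5=2.
Step 2. [r2c1∈{2,5}] across col 1, 5 lands solely at r2c1. So r2c1=5.
Step 3. [r5c2∈{2,6}] 6 has one home in row 5: r5c2, so r5c2=6.
Step 4. [r1c2∈{2}] r1c2 has the single candidate 2 ⇒ r1c2=2.
Step 5. [r4c2∈{3}] r4c2 is down to just 3, so r4c2=3.
Step 6. [r2c6∈{2,3}] r2c6 is the only open cell in row 2 admitting 2. So r2c6=2.
Step 7. [r2c3∈{4}] r2c3 is down to just 4. So r2c3=4.
Step 8. [r6c4∈{1}] r6c4 has the single candidate 1. So r6c4=1.
Step 9. [r1c3∈{6}] nothing but 6 survives at r1c3. So r1c3=6.
Step 10. [r6c3∈{3}] r6c3 is down to just 3, so r6c3=3.
Step 11. [r5c5∈{4}] r5c5 has the single candidate 4, so r5c5=4.
Step 12. [r2c5∈{3}] r2c5 has the single candidate 3, so r2c5=3.
Step 13. [r6c2∈{5}] r6c2's peers cover all but 5 ⇒ r6c2=5.
Step 14. [r4c3∈{2}] only 2 remains possible at r4c3, so r4c3=2.
Step 15. [r1c5∈{5}] r1c5 has the single candidate 5. So r1c5=5.
Step 16. [r3c6∈{3}] only 3 remains possible at r3c6. So r3c6=3.
Step 17. [r3c2∈{4}] r3c2's peers cover all but 4, so r3c2=4.
Step 18. [r5c1∈{2}] r5c1 has the single candidate 2. So r5c1=2.

Answer: 3 2 6 4 5 1 / 5 1 4 6 3 2 / 6 4 5 2 1 3 / 1 3 2 5 6 4 / 2 6 1 3 4 5 / 4 5 3 1 2 6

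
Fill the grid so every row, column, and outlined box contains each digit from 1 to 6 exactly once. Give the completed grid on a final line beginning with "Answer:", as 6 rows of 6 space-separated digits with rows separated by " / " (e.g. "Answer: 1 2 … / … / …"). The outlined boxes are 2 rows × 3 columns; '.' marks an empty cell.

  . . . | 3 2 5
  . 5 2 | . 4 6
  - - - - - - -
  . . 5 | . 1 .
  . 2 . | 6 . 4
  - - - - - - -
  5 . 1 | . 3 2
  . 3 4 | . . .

Step 1. [r1c2∈{1,4,6}] col 2 places 1 nowhere but r1c2. So r1c2=1.
Step 2. [r4c3∈{3}] nothing but 3 survives at r4c3, so r4c3=3.
Step 3. [r3c2∈{4,6}] r3c2 is the only open cell in col 2 admitting 4, so r3c2=4.
Step 4. [r6c4∈{1,5}] across col 4, 5 lands solely at r6c4. So r6c4=5.
Step 5. [r3c1∈{6}] r3c1 has the single candidate 6, so r3c1=6.
Step 6. [r6c5∈{6}] r6c5's peers cover all but 6. So r6c5=6.
Step 7. [r1c3∈{6}] r1c3 has the single candidate 6 ⇒ r1c3=6.
Step 8. [r2c4∈{1}] r2c4 has the single candidate 1, so r2c4=1.
Step 9. [r4c5∈{5}] r4c5's peers cover all but 5, so r4c5=5.
Step 10. [r3c6∈{3}] only 3 remains possible at r3c6, so r3c6=3.
Step 11. [r3c4∈{2}] r3c4's peers cover all but 2, so r3c4=2.
Step 12. [r5c4∈{4}] r5c4 has the single candidate 4, so r5c4=4.
Step 13. [r1c1∈{4}] r1c1's peers cover all but 4. So r1c1=4.
Step 14. [r4c1∈{1}] r4c1 has the single candidate 1 ⇒ r4c1=1.
Step 15. [r6c6∈{1}] r6c6's peers cover all but 1. So r6c6=1.
Step 16. [r2c1∈{3}] r2c1's peers cover all but 3 ⇒ r2c1=3.
Step 17. [r6c1∈{2}] r6c1 has the single candidate 2 ⇒ r6c1=2.
Step 18. [r5c2∈{6}] nothing but 6 survives at r5c2. So r5c2=6.

Answer: 4 1 6 3 2 5 / 3 5 2 1 4 6 / 6 4 5 2 1 3 / 1 2 3 6 5 4 / 5 6 1 4 3 2 / 2 3 4 5 6 1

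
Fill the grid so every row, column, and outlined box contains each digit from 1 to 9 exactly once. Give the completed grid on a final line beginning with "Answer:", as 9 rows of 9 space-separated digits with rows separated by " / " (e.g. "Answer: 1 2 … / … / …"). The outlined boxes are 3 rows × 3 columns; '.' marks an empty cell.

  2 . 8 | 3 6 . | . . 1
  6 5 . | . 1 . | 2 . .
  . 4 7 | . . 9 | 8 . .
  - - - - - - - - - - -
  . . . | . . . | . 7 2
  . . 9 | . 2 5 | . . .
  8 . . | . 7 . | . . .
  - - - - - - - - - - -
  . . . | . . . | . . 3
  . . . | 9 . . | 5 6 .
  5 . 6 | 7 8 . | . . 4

Step 1. [r7c1∈{1,4,7,9}] r7c1 is the only open cell in col 1 admitting 9, so r7c1=9.
Step 2. [r1c8∈{4,5,9}] 5 has one home in row 1: r1c8 ⇒ r1c8=5.
Step 3. [r2c3∈{3}] only 3 remains possible at r2c3. So r2c3=3.
Step 4. [r6c9∈{5,6,9}] across col 9, 5 lands solely at r6c9, so r6c9=5.
Step 5. [r4c5∈{3,4,9}] col 5 places 9 nowhere but r4c5, so r4c5=9.
Step 6. [r8c5∈{3,4}] col 5 places 3 nowhere but r8c5. So r8c5=3.
Step 7. [r9c2∈{1,2,3}] in row 9, 3 fits only at r9c2. So r9c2=3.
Step 8. [r7c5∈{4,5}] across col 5, 4 lands solely at r7c5 ⇒ r7c5=4.
Step 9. [r7c4∈{1,2,5,6}] r7c4 is the only open cell in row 7 admitting 5 ⇒ r7c4=5.
Step 10. [r7c6∈{1,2,6}] r7c6 is the only open cell in row 7 admitting 6, so r7c6=6.
Step 11. [r3c1∈{1}] r3c1's peers cover all but 1, so r3c1=1.
Step 12. [r2c9∈{7,9}] across col 9, 9 lands solely at r2c9. So r2c9=9.
Step 13. [r2c8∈{4}] r2c8 is down to just 4 ⇒ r2c8=4.
Step 14. [r8c9∈{7,8}] across col 9, 7 lands solely at r8c9. So r8c9=7.
Step 15. [r7c7∈{1}] only 1 remains possible at r7c7, so r7c7=1.
Step 16. [r7c3∈{2}] r7c3 has the single candidate 2, so r7c3=2.
Step 17. [r9c6∈{1,2}] in row 9, 1 fits only at r9c6. So r9c6=1.
Step 18. [r5c1∈{3,4,7}] across col 1, 7 lands solely at r5c1. So r5c1=7.
Step 19. [r4c1∈{3,4}] in col 1, 3 fits only at r4c1, so r4c1=3.
Step 20. [r5c9∈{6,8}] in col 9, 8 fits only at r5c9, so r5c9=8.
Step 21. [r1c6∈{4,7}] r1c6 is the only open cell in row 1 admitting 4, so r1c6=4.
Step 22. [r6c2∈{1,2,6}] in row 6, 2 fits only at r6c2 ⇒ r6c2=2.
Step 23. [r4c3∈{1,4,5}] in row 4, 5 fits only at r4c3, so r4c3=5.
Step 24. [r6c3∈{1,4}] across box 4, 4 lands solely at r6c3 ⇒ r6c3=4.
Step 25. [r9c7∈{9}] only 9 remains possible at r9c7. So r9c7=9.
Step 26. [r6c6∈{3}] nothing but 3 survives at r6c6, so r6c6=3.
Step 27. [r6c7∈{6}] nothing but 6 survives at r6c7 ⇒ r6c7=6.
Step 28. [r6c4∈{1}] r6c4 has the single candidate 1. So r6c4=1.
Step 29. [r4c2∈{1,6}] row 4 places 1 nowhere but r4c2 ⇒ r4c2=1.
Step 30. [r4c4∈{4,6,8}] row 4 places 6 nowhere but r4c4, so r4c4=6.
Step 31. [r5c7∈{3,4}] across col 7, 3 lands solely at r5c7, so r5c7=3.
Step 32. [r7c8∈{8}] r7c8 is down to just 8. So r7c8=8.
Step 33. [r4c6∈{8}] only 8 remains possible at r4c6, so r4c6=8.
Step 34. [r4c7∈{4}] r4c7 is down to just 4, so r4c7=4.
Step 35. [r5c2∈{6}] r5c2 has the single candidate 6. So r5c2=6.
Step 36. [r8c3∈{1}] only 1 remains possible at r8c3 ⇒ r8c3=1.
Step 37. [r8c2∈{8}] r8c2's peers cover all but 8 ⇒ r8c2=8.
Step 38. [r3c4∈{2}] r3c4 is down to just 2. So r3c4=2.
Step 39. [r8c1∈{4}] nothing but 4 survives at r8c1 ⇒ r8c1=4.
Step 40. [r1c2∈{9}] nothing but 9 survives at r1c2. So r1c2=9.
Step 41. [r2c4∈{8}] nothing but 8 survives at r2c4. So r2c4=8.
Step 42. [r6c8∈{9}] r6c8 has the single candidate 9 ⇒ r6c8=9.
Step 43. [r3c5∈{5}] r3c5's peers cover all but 5, so r3c5=5.
Step 44. [r2c6∈{7}] r2c6 is down to just 7. So r2c6=7.
Step 45. [r5c8∈{1}] only 1 remains possible at r5c8 ⇒ r5c8=1.
Step 46. [r3c9∈{6}] r3c9 has the single candidate 6, so r3c9=6.
Step 47. [r8c6∈{2}] r8c6 has the single candidate 2, so r8c6=2.
Step 48. [r7c2∈{7}] r7c2's peers cover all but 7 ⇒ r7c2=7.
Step 49. [r9c8∈{2}] nothing but 2 survives at r9c8 ⇒ r9c8=2.
Step 50. [r5c4∈{4}] r5c4 is down to just 4. So r5c4=4.
Step 51. [r1c7∈{7}] only 7 remains possible at r1c7, so r1c7=7.
Step 52. [r3c8∈{3}] r3c8 is down to just 3 ⇒ r3c8=3.

Answer: 2 9 8 3 6 4 7 5 1 / 6 5 3 8 1 7 2 4 9 / 1 4 7 2 5 9 8 3 6 / 3 1 5 6 9 8 4 7 2 / 7 6 9 4 2 5 3 1 8 / 8 2 4 1 7 3 6 9 5 / 9 7 2 5 4 6 1 8 3 / 4 8 1 9 3 2 5 6 7 / 5 3 6 7 8 1 9 2 4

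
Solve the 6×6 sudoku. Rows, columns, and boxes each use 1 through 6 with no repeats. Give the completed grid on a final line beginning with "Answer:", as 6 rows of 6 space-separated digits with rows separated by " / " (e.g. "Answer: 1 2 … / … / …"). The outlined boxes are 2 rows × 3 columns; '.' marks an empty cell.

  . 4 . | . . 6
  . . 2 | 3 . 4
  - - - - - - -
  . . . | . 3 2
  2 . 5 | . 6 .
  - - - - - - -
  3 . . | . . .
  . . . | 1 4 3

Step 1. [r6c3∈{6}] r6c3's peers cover all but 6 ⇒ r6c3=6.
Step 2. [r3c1∈{1,4,6}] col 1 places 4 nowhere but r3c1, so r3c1=4.
Step 3. [r3c3∈{1}] r3c3's peers cover all but 1. So r3c3=1.
Step 4. [r6c1∈{5}] nothing but 5 survives at r6c1. So r6c1=5.
Step 5. [r1c1∈{1}] r1c1 is down to just 1 ⇒ r1c1=1.
Step 6. [r5c6∈{5}] r5c6 has the single candidate 5, so r5c6=5.
Step 7. [r5c5∈{2}] r5c5 has the single candidate 2. So r5c5=2.
Step 8. [r2c2∈{5,6}] r2c2 is the only open cell in col 2 admitting 5, so r2c2=5.
Step 9. [r1c4∈{2,5}] r1c4 is the only open cell in row 1 admitting 2, so r1c4=2.
Step 10. [r2c1∈{6}] nothing but 6 survives at r2c1, so r2c1=6.
Step 11. [r4c2∈{3}] nothing but 3 survives at r4c2. So r4c2=3.
Step 12. [r4c4∈{4}] r4c4 is down to just 4, so r4c4=4.
Step 13. [r2c5∈{1}] r2c5's peers cover all but 1. So r2c5=1.
Step 14. [r4c6∈{1}] r4c6 is down to just 1, so r4c6=1.
Step 15. [r5c3∈{4}] r5c3's peers cover all but 4. So r5c3=4.
Step 16. [r1c5∈{5}] r1c5 is down to just 5, so r1c5=5.
Step 17. [r5c2∈{1}] r5c2's peers cover all but 1 ⇒ r5c2=1.
Step 18. [r1c3∈{3}] only 3 remains possible at r1c3, so r1c3=3.
Step 19. [r3c4∈{5}] nothing but 5 survives at r3c4 ⇒ r3c4=5.
Step 20. [r3c2∈{6}] only 6 remains possible at r3c2 ⇒ r3c2=6.
Step 21. [r6c2∈{2}] r6c2 has the single candidate 2 ⇒ r6c2=2.
Step 22. [r5c4∈{6}] nothing but 6 survives at r5c4 ⇒ r5c4=6.

Answer: 1 4 3 2 5 6 / 6 5 2 3 1 4 / 4 6 1 5 3 2 / 2 3 5 4 6 1 / 3 1 4 6 2 5 / 5 2 6 1 4 3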